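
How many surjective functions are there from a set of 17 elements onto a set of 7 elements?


By inclusion-exclusion on which target elements are missed, the number of surjections from an n-set onto a k-set is
surj(n, k) = sum_{j=0}^{k} (-1)^j C(k, j) (k - j)^n.
Equivalently surj(n, k) = k! * S(n, k), where S(n, k) is the Stirling number of the second kind.
For n = 17, k = 7:
S(17, 7) = 25708104786, so
surj = 7! * 25708104786 = 5040 * 25708104786 = 129568848121440.

129568848121440


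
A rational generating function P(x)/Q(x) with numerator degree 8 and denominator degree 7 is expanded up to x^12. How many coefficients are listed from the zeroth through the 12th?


Expanding up to x^12 gives the coefficients for x^0, x^1, ..., x^12.
That is 12 + 1 = 13 coefficients in total.

13


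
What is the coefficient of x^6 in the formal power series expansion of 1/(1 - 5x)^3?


The general identity 1/(1 - c x)^r = sum_{k>=0} c^k C(k + r - 1, r - 1) x^k follows by substituting y = c x into 1/(1 - y)^r = sum_{k>=0} C(k + r - 1, r - 1) y^k.
For c = 5, r = 3, k = 6:
5^6 * C(8, 2) = 15625 * 28 = 437500.

437500


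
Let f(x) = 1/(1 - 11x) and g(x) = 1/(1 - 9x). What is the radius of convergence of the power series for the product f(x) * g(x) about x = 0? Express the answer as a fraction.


The radius of 1/(1 - 11x) is 1/11 (nearest singularity at x = 1/11), and the radius of 1/(1 - 9x) is 1/9.
The product f(x)*g(x) = 1/((1 - 11x)(1 - 9x)) has singularities at both 1/11 and 1/9, so its radius of convergence is the distance to the nearest one:
min(1/11, 1/9) = 1/11.

1/11


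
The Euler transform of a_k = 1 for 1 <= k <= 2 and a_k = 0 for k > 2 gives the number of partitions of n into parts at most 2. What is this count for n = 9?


Partitions of 9 into parts at most 2:
Using generating function (1-x)^(-1)(1-x^2)^(-1),
the coefficient of x^9 = 5

5


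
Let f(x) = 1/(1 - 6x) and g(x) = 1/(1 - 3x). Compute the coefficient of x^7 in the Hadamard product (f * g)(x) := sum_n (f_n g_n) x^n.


f has coefficients f_k = 6^k and g has coefficients g_k = 3^k, so the Hadamard product has coefficient (f*g)_k = 6^k * 3^k = 18^k.
For k = 7: 18^7 = 612220032.

612220032


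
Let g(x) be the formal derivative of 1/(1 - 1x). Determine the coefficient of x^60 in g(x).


Differentiate termwise: d/dx sum_{k>=0} 1^k x^k = sum_{k>=1} k 1^k x^(k-1) = sum_{j>=0} (j+1) 1^(j+1) x^j.
Equivalently, d/dx [1/(1 - 1x)] = 1/(1 - 1x)^2.
For j = 60: 61 * 1^61 = 61 * 1 = 61.

61


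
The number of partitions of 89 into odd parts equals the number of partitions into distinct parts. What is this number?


Computing partitions of 89 into odd parts (1, 3, 5, ...):
Using the generating function prod_{k>=0} 1/(1-x^(2k+1)),
the count is 173682

173682


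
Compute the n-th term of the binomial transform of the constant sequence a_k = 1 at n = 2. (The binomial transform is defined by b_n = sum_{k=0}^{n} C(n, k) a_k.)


With a_k = 1 for all k, b_n = sum_{k=0}^{n} C(n, k) = 2^n by the binomial theorem.
For n = 2: 2^2 = 4.

4


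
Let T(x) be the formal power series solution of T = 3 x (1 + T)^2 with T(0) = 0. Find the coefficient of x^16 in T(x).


Apply the Lagrange inversion formula: if T = 3 x * phi(T) with phi(t) = (1 + t)^2, then [x^n] T = 3^n * (1/n) [t^(n-1)] phi(t)^n = 3^n * (1/n) [t^(n-1)] (1 + t)^(2n) = 3^n * (1/n) C(2n, n-1).
Using the identity C(2n, n-1) = C(2n, n) * n / (n+1), the unscaled factor equals C(2n, n) / (n+1) = C_n, the n-th Catalan number.
For n = 16: C_16 = C(32, 16) / 17 = 601080390/17 = 35357670.
With the 3^16 = 43046721 factor, the coefficient is 43046721 * 35357670 = 1522031755700070.

1522031755700070


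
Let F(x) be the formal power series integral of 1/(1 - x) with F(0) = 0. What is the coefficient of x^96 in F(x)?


1/(1 - x) = sum_{k>=0} x^k. Integrating termwise and using F(0) = 0 gives
F(x) = sum_{k>=0} x^(k+1) / (k+1) = sum_{m>=1} x^m / m = -ln(1 - x).
So the coefficient of x^96 is 1/96 = 1/96.

1/96


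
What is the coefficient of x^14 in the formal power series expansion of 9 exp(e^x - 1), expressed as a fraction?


exp(e^x - 1) is the exponential generating function for the Bell numbers Bell_k: exp(e^x - 1) = sum_{k>=0} Bell_k x^k / k!.
So the coefficient of x^14 in 9 exp(e^x - 1) is 9 Bell_14 / 14!.
Computing: Bell_14 = 190899322 and 14! = 87178291200, giving
9 * 190899322/87178291200 = 95449661/4843238400.

95449661/4843238400


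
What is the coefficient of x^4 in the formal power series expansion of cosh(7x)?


The Maclaurin series is cosh(t) = sum_{m>=0} t^(2m) / (2m)!, so substituting t = 7x, only even powers of x are nonzero, with coefficient of x^(2m) equal to 7^(2m) / (2m)!.
For x^4 the coefficient is 7^4/4! = 2401/24 = 2401/24.

2401/24


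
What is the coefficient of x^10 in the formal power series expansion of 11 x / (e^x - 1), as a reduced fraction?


The exponential generating function for Bernoulli numbers is
x / (e^x - 1) = sum_{k>=0} B_k x^k / k!.
So the coefficient of x^10 in 11 x / (e^x - 1) is 11 B_10 / 10!.
Computing: B_10 = 5/66, 10! = 3628800, giving
11 * 5/66 / 3628800 = 1/4354560.

1/4354560


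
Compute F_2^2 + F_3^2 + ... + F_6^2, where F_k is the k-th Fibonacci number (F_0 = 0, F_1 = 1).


There is a standard identity sum_{k=0}^{N} F_k^2 = F_N * F_{N+1} (proved inductively from the telescoping relation F_k^2 = F_k F_{k+1} - F_{k-1} F_k). Then
sum_{k=2}^{6} F_k^2 = F_6 F_7 - F_1 F_2.
Computing: F_6 = 8, F_7 = 13, F_1 = 1, F_2 = 1.
Sum = 8 * 13 - 1 * 1 = 103.

103


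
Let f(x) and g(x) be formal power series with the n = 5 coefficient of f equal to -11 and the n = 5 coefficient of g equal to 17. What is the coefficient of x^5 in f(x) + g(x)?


Addition of formal power series is termwise.
The coefficient of x^5 in f + g = -11 + 17
= 6

6


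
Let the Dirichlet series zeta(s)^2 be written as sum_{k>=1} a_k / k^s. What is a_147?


The Dirichlet convolution of the constant function 1 with itself gives (1 * 1)(k) = sum_{d | k} 1 = d(k), the number of positive divisors of k.
Since zeta(s) = sum_{k>=1} 1/k^s, we have zeta(s)^2 = sum_{k>=1} d(k)/k^s, so a_k = d(k).
For k = 147: the divisors are 1, 3, 7, 21, 49, 147.
Count = 6.

6


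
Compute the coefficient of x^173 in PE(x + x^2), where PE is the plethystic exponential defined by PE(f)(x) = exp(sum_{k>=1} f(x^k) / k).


With f(x) = x + x^2, the exponent is sum_{k>=1} (x^k + x^(2k)) / k = -ln(1 - x) - ln(1 - x^2). Exponentiating:
PE(x + x^2) = 1 / ((1 - x)(1 - x^2)).
This is the generating function for partitions of n into parts of size 1 or 2. The number of 2's can be any j in 0..86, and the rest are 1's, so
[x^173] = floor(173/2) + 1 = 87.

87


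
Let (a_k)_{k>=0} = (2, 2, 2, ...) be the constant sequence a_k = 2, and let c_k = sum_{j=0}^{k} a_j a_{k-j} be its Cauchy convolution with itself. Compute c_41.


Since a_j = 2 for all j >= 0, the convolution sum becomes
c_k = sum_{j=0}^{k} 2 * 2 = 4 * (k + 1).
Equivalently, the generating function of (a_k) is 2/(1 - x) and its square is 4/(1 - x)^2 = sum_{k>=0} 4(k + 1) x^k.
For k = 41: 4 * 42 = 168.

168


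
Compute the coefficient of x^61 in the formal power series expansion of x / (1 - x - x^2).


Let f(x) = sum_{k>=0} a_k x^k. Multiplying f(x) * (1 - x - x^2) = x and matching coefficients gives a_0 = 0, a_1 = 1, and a_k = a_{k-1} + a_{k-2} for k >= 2. These are the Fibonacci numbers F_k.
Iterating from F_0 = 0, F_1 = 1:
F_0=0, F_1=1, F_2=1, F_3=2, F_4=3, F_5=5, F_6=8, F_7=13, F_8=21, F_9=34, ...
F_61 = 2504730781961.

2504730781961


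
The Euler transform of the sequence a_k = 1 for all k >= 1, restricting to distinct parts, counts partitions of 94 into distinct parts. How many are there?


Partitions of 94 into distinct parts can be computed via generating function.
Product (1+x)(1+x^2)(1+x^3)...
The coefficient of x^94 = 267968

267968


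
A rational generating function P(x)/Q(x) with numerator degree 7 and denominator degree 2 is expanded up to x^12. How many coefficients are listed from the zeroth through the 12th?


Expanding up to x^12 gives the coefficients for x^0, x^1, ..., x^12.
That is 12 + 1 = 13 coefficients in total.

13


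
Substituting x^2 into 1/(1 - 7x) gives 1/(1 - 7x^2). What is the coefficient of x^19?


Since 1/(1 - 7x^2) only has even powers of x,
the coefficient of x^19 (odd) is 0.

0


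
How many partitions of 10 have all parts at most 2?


Using the generating function (1-x)^(-1)(1-x^2)^(-1),
the coefficient of x^10 counts these restricted partitions.
Result = 6

6


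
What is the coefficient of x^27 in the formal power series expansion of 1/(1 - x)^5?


The negative binomial / multiset identity is
1/(1 - x)^r = sum_{k>=0} C(k + r - 1, r - 1) x^k.
Here r = 5 and k = 27, so the coefficient is
C(27 + 4, 4) = C(31, 4)
= 31465

31465


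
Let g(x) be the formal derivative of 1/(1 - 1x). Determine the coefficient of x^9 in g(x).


Differentiate termwise: d/dx sum_{k>=0} 1^k x^k = sum_{k>=1} k 1^k x^(k-1) = sum_{j>=0} (j+1) 1^(j+1) x^j.
Equivalently, d/dx [1/(1 - 1x)] = 1/(1 - 1x)^2.
For j = 9: 10 * 1^10 = 10 * 1 = 10.

10


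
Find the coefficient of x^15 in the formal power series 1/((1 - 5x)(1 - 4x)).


By partial fractions or Cauchy convolution:
The coefficient equals sum_{k=0}^{15} 5^k * 4^(15-k).
= 148292923329

148292923329


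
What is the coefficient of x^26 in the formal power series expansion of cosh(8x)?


The Maclaurin series is cosh(t) = sum_{m>=0} t^(2m) / (2m)!, so substituting t = 8x, only even powers of x are nonzero, with coefficient of x^(2m) equal to 8^(2m) / (2m)!.
For x^26 the coefficient is 8^26/26! = 302231454903657293676544/403291461126605635584000000 = 36028797018963968/48076088562799171875.

36028797018963968/48076088562799171875


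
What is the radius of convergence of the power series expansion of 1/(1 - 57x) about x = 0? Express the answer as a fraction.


Expanding 1/(1 - 57x) = sum_{k>=0} 57^k x^k, the series converges when |57x| < 1, i.e., |x| < 1/57.
So the radius of convergence is 1/57 = 1/57.

1/57


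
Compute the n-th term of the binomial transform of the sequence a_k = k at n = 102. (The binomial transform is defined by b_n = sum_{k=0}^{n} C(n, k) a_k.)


With a_k = k, b_n = sum_{k=0}^{n} C(n, k) k. Using k * C(n, k) = n * C(n-1, k-1) gives b_n = n * sum_{k>=1} C(n-1, k-1) = n * 2^(n-1).
For n = 102: 102 * 2^101 = 102 * 2535301200456458802993406410752 = 258600722446558797905327453896704.

258600722446558797905327453896704


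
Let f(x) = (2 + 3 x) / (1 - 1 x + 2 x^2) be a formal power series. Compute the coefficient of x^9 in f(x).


Write f(x) = sum_{k>=0} a_k x^k. Multiplying both sides by 1 - 1 x + 2 x^2 gives
(1 - 1 x + 2 x^2) sum_{k>=0} a_k x^k = 2 + 3 x.
Matching coefficients:
 x^0: a_0 = 2
 x^1: a_1 - 1 a_0 = 3  =>  a_1 = 1*2 + 3 = 5
 x^k (k >= 2): a_k = 1 a_{k-1} - 2 a_{k-2}.
Iterating: a_2 = 1, a_3 = -9, a_4 = -11, a_5 = 7, a_6 = 29, a_7 = 15, a_8 = -43, a_9 = -73.
So the coefficient of x^9 is -73.

-73


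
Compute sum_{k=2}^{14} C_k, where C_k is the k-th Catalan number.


C_2 through C_14: 2, 5, 14, 42, 132, 429, 1430, 4862, 16796, 58786, 208012, 742900, 2674440
Sum = 2 + 5 + 14 + 42 + 132 + 429 + 1430 + 4862 + 16796 + 58786 + 208012 + 742900 + 2674440
= 3707850

3707850


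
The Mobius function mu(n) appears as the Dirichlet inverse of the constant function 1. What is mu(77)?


77 = 7 * 11 (all distinct primes).
mu(77) = (-1)^2 = 1

1


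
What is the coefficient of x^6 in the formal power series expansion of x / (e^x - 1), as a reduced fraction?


The exponential generating function for Bernoulli numbers is
x / (e^x - 1) = sum_{k>=0} B_k x^k / k!.
So the coefficient of x^6 in x / (e^x - 1) is B_6 / 6!.
Computing: B_6 = 1/42, 6! = 720, giving
1/42 / 720 = 1/30240.

1/30240


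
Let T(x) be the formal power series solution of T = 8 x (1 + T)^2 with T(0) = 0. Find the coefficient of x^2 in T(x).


Apply the Lagrange inversion formula: if T = 8 x * phi(T) with phi(t) = (1 + t)^2, then [x^n] T = 8^n * (1/n) [t^(n-1)] phi(t)^n = 8^n * (1/n) [t^(n-1)] (1 + t)^(2n) = 8^n * (1/n) C(2n, n-1).
Using the identity C(2n, n-1) = C(2n, n) * n / (n+1), the unscaled factor equals C(2n, n) / (n+1) = C_n, the n-th Catalan number.
For n = 2: C_2 = C(4, 2) / 3 = 6/3 = 2.
With the 8^2 = 64 factor, the coefficient is 64 * 2 = 128.

128


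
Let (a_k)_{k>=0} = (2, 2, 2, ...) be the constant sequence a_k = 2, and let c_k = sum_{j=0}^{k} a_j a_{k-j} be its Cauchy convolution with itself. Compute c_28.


Since a_j = 2 for all j >= 0, the convolution sum becomes
c_k = sum_{j=0}^{k} 2 * 2 = 4 * (k + 1).
Equivalently, the generating function of (a_k) is 2/(1 - x) and its square is 4/(1 - x)^2 = sum_{k>=0} 4(k + 1) x^k.
For k = 28: 4 * 29 = 116.

116


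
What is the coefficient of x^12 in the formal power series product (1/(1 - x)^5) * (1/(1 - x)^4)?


Combine the factors: (1/(1 - x)^5) * (1/(1 - x)^4) = 1/(1 - x)^9.
Then use 1/(1 - x)^r = sum_{k>=0} C(k + r - 1, r - 1) x^k with r = 9 and k = 12:
C(20, 8) = 125970.

125970


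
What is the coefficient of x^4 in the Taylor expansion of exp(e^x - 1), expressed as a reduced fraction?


exp(e^x - 1) = sum_{k>=0} Bell_k x^k / k!, where Bell_k is the k-th Bell number.
So the coefficient of x^4 is Bell_4 / 4!.
Computing: Bell_4 = 15 and 4! = 24, giving
15/24 = 5/8.

5/8


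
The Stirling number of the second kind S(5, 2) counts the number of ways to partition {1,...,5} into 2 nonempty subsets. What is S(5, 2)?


Using the explicit formula S(n,k) = (1/k!) sum_{j=0}^{k} (-1)^(k-j) C(k,j) j^n:
S(5, 2) = 15
Equivalently, S(n,k) is n! times the coefficient of x^n in the EGF (e^x - 1)^k / k!.

15


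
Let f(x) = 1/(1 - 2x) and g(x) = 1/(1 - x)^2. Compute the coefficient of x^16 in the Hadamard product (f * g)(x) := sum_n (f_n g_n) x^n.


f has coefficients f_k = 2^k. For g = 1/(1 - x)^2 the coefficient is g_k = C(k + 1, 1) = k + 1. The Hadamard coefficient is (f * g)_k = 2^k * (k + 1).
For k = 16: 2^16 * 17 = 65536 * 17 = 1114112.

1114112


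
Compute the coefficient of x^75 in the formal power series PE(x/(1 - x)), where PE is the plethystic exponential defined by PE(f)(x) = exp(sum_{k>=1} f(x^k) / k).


For f(x) = x/(1 - x) we have
sum_{k>=1} f(x^k) / k = sum_{k>=1} (1/k) * x^k / (1 - x^k) = sum_{k, m >= 1} x^(k m) / k,
which after exponentiating simplifies to
PE(x/(1 - x)) = prod_{k>=1} 1 / (1 - x^k).
This is the generating function for the partition function p(n), so the coefficient of x^75 is p(75).
Computing p(75) by dynamic programming over parts 1, 2, ..., 75: p(75) = 8118264.

8118264


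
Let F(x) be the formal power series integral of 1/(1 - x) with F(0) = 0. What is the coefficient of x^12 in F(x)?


1/(1 - x) = sum_{k>=0} x^k. Integrating termwise and using F(0) = 0 gives
F(x) = sum_{k>=0} x^(k+1) / (k+1) = sum_{m>=1} x^m / m = -ln(1 - x).
So the coefficient of x^12 is 1/12 = 1/12.

1/12


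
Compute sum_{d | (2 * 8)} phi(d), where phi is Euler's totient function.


First, 2 * 8 = 16. One classical identity is sum_{d | n} phi(d) = n (each k in [1, n] has a unique gcd with n, and among the k's with gcd(k, n) = n/d there are phi(d) of them). So the sum equals 16. We also verify directly:
Divisors of 16: 1, 2, 4, 8, 16.
phi values: 1, 1, 2, 4, 8.
Sum = 16.

16


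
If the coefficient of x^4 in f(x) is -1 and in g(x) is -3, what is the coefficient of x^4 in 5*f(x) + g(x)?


Scalar multiplication scales coefficients: 5 * -1 = -5.
Then add the g coefficient: -5 + -3
= -8

-8


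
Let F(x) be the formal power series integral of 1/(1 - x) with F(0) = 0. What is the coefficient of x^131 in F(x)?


1/(1 - x) = sum_{k>=0} x^k. Integrating termwise and using F(0) = 0 gives
F(x) = sum_{k>=0} x^(k+1) / (k+1) = sum_{m>=1} x^m / m = -ln(1 - x).
So the coefficient of x^131 is 1/131 = 1/131.

1/131


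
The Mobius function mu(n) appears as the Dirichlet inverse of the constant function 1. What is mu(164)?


164 has a squared prime factor, so mu(164) = 0.
Factorization reveals a repeated prime.

0


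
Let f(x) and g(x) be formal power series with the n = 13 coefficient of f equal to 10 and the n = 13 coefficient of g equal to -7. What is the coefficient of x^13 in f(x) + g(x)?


Addition of formal power series is termwise.
The coefficient of x^13 in f + g = 10 + -7
= 3

3


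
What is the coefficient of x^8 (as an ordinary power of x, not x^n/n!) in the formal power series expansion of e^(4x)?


The exponential series is e^y = sum_{k>=0} y^k / k!. Substituting y = 4x gives
e^(4x) = sum_{k>=0} 4^k x^k / k!.
So the coefficient of x^n is a^n/n! with a = 4, n = 8:
4^8 / 8! = 65536/40320 = 512/315

512/315


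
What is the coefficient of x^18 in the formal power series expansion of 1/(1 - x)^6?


The negative binomial / multiset identity is
1/(1 - x)^r = sum_{k>=0} C(k + r - 1, r - 1) x^k.
Here r = 6 and k = 18, so the coefficient is
C(18 + 5, 5) = C(23, 5)
= 33649

33649


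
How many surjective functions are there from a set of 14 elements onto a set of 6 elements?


By inclusion-exclusion on which target elements are missed, the number of surjections from an n-set onto a k-set is
surj(n, k) = sum_{j=0}^{k} (-1)^j C(k, j) (k - j)^n.
Equivalently surj(n, k) = k! * S(n, k), where S(n, k) is the Stirling number of the second kind.
For n = 14, k = 6:
S(14, 6) = 63436373, so
surj = 6! * 63436373 = 720 * 63436373 = 45674188560.

45674188560


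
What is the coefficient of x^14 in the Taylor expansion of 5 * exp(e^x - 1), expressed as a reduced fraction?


exp(e^x - 1) = sum_{k>=0} Bell_k x^k / k!, where Bell_k is the k-th Bell number.
So the coefficient of x^14 is 5 * Bell_14 / 14!.
Computing: Bell_14 = 190899322 and 14! = 87178291200, giving
5 * 190899322/87178291200 = 95449661/8717829120.

95449661/8717829120


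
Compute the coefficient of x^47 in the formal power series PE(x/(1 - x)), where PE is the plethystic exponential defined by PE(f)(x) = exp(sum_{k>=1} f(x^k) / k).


For f(x) = x/(1 - x) we have
sum_{k>=1} f(x^k) / k = sum_{k>=1} (1/k) * x^k / (1 - x^k) = sum_{k, m >= 1} x^(k m) / k,
which after exponentiating simplifies to
PE(x/(1 - x)) = prod_{k>=1} 1 / (1 - x^k).
This is the generating function for the partition function p(n), so the coefficient of x^47 is p(47).
Computing p(47) by dynamic programming over parts 1, 2, ..., 47: p(47) = 124754.

124754


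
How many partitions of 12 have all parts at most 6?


Using the generating function (1-x)^(-1)(1-x^2)^(-1)...(1-x^6)^(-1),
the coefficient of x^12 counts these restricted partitions.
Result = 58

58


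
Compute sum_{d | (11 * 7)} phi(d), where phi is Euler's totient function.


First, 11 * 7 = 77. One classical identity is sum_{d | n} phi(d) = n (each k in [1, n] has a unique gcd with n, and among the k's with gcd(k, n) = n/d there are phi(d) of them). So the sum equals 77. We also verify directly:
Divisors of 77: 1, 7, 11, 77.
phi values: 1, 6, 10, 60.
Sum = 77.

77


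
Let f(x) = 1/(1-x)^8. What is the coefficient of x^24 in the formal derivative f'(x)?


Differentiate: d/dx [ 1/(1-x)^r ] = r / (1-x)^(r+1).
Here r = 8, so f'(x) = 8 / (1-x)^9.
The expansion of 1/(1-x)^(r+1) has coefficient of x^n equal to C(n+r, r).
So the coefficient of x^24 in f'(x) is
8 * C(32, 8) = 8 * 10518300 = 84146400

84146400


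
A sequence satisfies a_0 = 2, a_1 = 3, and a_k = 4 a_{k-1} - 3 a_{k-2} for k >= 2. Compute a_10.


The characteristic equation is t^2 - 4 t + 3 = 0, with roots r_1 = 3 and r_2 = 1 (so c_1 = r_1 + r_2, c_2 = -r_1 r_2 as required).
One can use the closed form a_n = A r_1^n + B r_2^n, but direct iteration is more reliable:
a_0 = 2, a_1 = 3, a_2 = 6, a_3 = 15, a_4 = 42, a_5 = 123, a_6 = 366, a_7 = 1095, a_8 = 3282, a_9 = 9843, a_10 = 29526.
So a_10 = 29526.

29526


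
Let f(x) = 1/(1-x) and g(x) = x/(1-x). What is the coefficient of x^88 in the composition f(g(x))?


First simplify the composition: f(g(x)) = 1/(1 - x/(1-x)) = (1-x)/((1-x) - x) = (1-x)/(1-2x).
Now extract the coefficient. Write (1-x)/(1-2x) = 1/(1-2x) - x/(1-2x).
The coefficient of x^n in 1/(1-2x) is 2^n, and in x/(1-2x) is 2^(n-1) (for n >= 1).
So the coefficient of x^88 is 2^88 - 2^87 = 309485009821345068724781056 - 154742504910672534362390528 = 154742504910672534362390528.

154742504910672534362390528


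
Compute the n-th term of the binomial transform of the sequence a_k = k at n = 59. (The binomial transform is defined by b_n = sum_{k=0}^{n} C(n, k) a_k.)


With a_k = k, b_n = sum_{k=0}^{n} C(n, k) k. Using k * C(n, k) = n * C(n-1, k-1) gives b_n = n * sum_{k>=1} C(n-1, k-1) = n * 2^(n-1).
For n = 59: 59 * 2^58 = 59 * 288230376151711744 = 17005592192950992896.

17005592192950992896


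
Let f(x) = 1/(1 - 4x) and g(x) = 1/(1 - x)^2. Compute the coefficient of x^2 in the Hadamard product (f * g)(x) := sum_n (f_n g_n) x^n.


f has coefficients f_k = 4^k. For g = 1/(1 - x)^2 the coefficient is g_k = C(k + 1, 1) = k + 1. The Hadamard coefficient is (f * g)_k = 4^k * (k + 1).
For k = 2: 4^2 * 3 = 16 * 3 = 48.

48


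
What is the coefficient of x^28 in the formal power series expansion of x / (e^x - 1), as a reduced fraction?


The exponential generating function for Bernoulli numbers is
x / (e^x - 1) = sum_{k>=0} B_k x^k / k!.
So the coefficient of x^28 in x / (e^x - 1) is B_28 / 28!.
Computing: B_28 = -23749461029/870, 28! = 304888344611713860501504000000, giving
-23749461029/870 / 304888344611713860501504000000 = -3392780147/37893265687455865519472640000000.

-3392780147/37893265687455865519472640000000


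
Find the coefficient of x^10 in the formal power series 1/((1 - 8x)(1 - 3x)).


By partial fractions or Cauchy convolution:
The coefficient equals sum_{k=0}^{10} 8^k * 3^(10-k).
= 1717951489

1717951489


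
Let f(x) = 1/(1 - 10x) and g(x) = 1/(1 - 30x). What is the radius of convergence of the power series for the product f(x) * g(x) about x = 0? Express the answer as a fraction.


The radius of 1/(1 - 10x) is 1/10 (nearest singularity at x = 1/10), and the radius of 1/(1 - 30x) is 1/30.
The product f(x)*g(x) = 1/((1 - 10x)(1 - 30x)) has singularities at both 1/10 and 1/30, so its radius of convergence is the distance to the nearest one:
min(1/10, 1/30) = 1/30.

1/30


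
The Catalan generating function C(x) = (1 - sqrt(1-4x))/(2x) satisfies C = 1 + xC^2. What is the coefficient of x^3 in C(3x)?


Substituting x -> 3x scales the n-th coefficient by 3^n, so [x^3] C(3x) = 3^3 * C_3.
C_3 = C(2*3, 3)/(4) = 20/4 = 5.
So 3^3 * 5 = 27 * 5 = 135.

135


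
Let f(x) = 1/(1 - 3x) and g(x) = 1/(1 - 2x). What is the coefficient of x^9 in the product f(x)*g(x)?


The coefficient of x^n in f*g is the Cauchy product: sum_{k=0}^{n} a^k * b^(n-k).
With a=3, b=2, n=9:
sum_{k=0}^{9} 3^k * 2^(9-k)
= 58025

58025


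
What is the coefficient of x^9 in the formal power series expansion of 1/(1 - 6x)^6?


The general identity 1/(1 - c x)^r = sum_{k>=0} c^k C(k + r - 1, r - 1) x^k follows by substituting y = c x into 1/(1 - y)^r = sum_{k>=0} C(k + r - 1, r - 1) y^k.
For c = 6, r = 6, k = 9:
6^9 * C(14, 5) = 10077696 * 2002 = 20175547392.

20175547392


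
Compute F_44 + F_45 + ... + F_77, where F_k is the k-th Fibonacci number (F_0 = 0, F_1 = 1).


Use the identity sum_{k=0}^{N} F_k = F_{N+2} - 1 (which follows from F_{k+2} - F_{k+1} = F_k). Then
sum_{k=44}^{77} F_k = (F_{79} - 1) - (F_{45} - 1) = F_{79} - F_{45}.
Computing: F_{79} = 14472334024676221, F_{45} = 1134903170, so
Sum = 14472334024676221 - 1134903170 = 14472332889773051.

14472332889773051


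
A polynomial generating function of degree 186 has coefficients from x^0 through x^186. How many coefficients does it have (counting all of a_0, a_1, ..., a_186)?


A polynomial of degree 186 takes the form a_0 + a_1 x + ... + a_186 x^186.
The number of coefficients is 186 + 1 = 187.

187


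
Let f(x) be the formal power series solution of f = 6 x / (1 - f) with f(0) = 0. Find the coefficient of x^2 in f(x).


Apply Lagrange inversion: f = 6 x * phi(f) with phi(t) = 1/(1 - t), so
[x^n] f = 6^n * (1/n) [t^(n-1)] phi(t)^n = 6^n * (1/n) [t^(n-1)] (1 - t)^(-n) = 6^n * (1/n) C(2n - 2, n - 1) = 6^n * C_{n-1}.
For n = 2: C_1 = C(2, 1) / 2 = 2/2 = 1.
With the 6^2 = 36 factor, the coefficient is 36 * 1 = 36.

36


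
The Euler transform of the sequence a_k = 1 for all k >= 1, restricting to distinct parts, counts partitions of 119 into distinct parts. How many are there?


Partitions of 119 into distinct parts can be computed via generating function.
Product (1+x)(1+x^2)(1+x^3)...
The coefficient of x^119 = 2032290

2032290


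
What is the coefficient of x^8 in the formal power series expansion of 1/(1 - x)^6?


The negative binomial / multiset identity is
1/(1 - x)^r = sum_{k>=0} C(k + r - 1, r - 1) x^k.
Here r = 6 and k = 8, so the coefficient is
C(8 + 5, 5) = C(13, 5)
= 1287

1287


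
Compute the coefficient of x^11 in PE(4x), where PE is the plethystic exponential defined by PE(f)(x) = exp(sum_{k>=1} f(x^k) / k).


With f(x) = 4x, the exponent is sum_{k>=1} 4 x^k / k = 4 * (-ln(1 - x)). Exponentiating:
PE(4x) = exp(-4 ln(1 - x)) = 1/(1 - x)^4.
By the negative binomial expansion, [x^n] 1/(1 - x)^4 = C(n + 3, 3).
For n = 11: C(14, 3) = 364.

364


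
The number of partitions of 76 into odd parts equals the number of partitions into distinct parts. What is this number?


Computing partitions of 76 into odd parts (1, 3, 5, ...):
Using the generating function prod_{k>=0} 1/(1-x^(2k+1)),
the count is 53250

53250


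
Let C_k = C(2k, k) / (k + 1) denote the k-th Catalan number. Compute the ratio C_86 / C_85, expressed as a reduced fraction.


Using C_k = (2k)! / (k! (k+1)!), the ratio C_{k+1}/C_k simplifies to
C_{k+1}/C_k = [(2k+2)! / ((k+1)! (k+2)!)] * [k! (k+1)! / (2k)!]
 = (2k+2)(2k+1) / ((k+1)(k+2)) = 2(2k+1) / (k+2).
For k = 85: 2(2*85 + 1) / (85 + 2) = 342/87 = 114/29.

114/29


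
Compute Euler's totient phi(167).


phi(n) counts integers in [1, n] coprime to n. Using the multiplicative formula phi(n) = n * prod_{p | n} (1 - 1/p):
167 = 167, so
phi(167) = 167 * (1 - 1/167) = 166.

166


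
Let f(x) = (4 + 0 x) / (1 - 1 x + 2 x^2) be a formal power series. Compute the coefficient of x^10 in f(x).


Write f(x) = sum_{k>=0} a_k x^k. Multiplying both sides by 1 - 1 x + 2 x^2 gives
(1 - 1 x + 2 x^2) sum_{k>=0} a_k x^k = 4 + 0 x.
Matching coefficients:
 x^0: a_0 = 4
 x^1: a_1 - 1 a_0 = 0  =>  a_1 = 1*4 + 0 = 4
 x^k (k >= 2): a_k = 1 a_{k-1} - 2 a_{k-2}.
Iterating: a_2 = -4, a_3 = -12, a_4 = -4, a_5 = 20, a_6 = 28, a_7 = -12, a_8 = -68, a_9 = -44, a_10 = 92.
So the coefficient of x^10 is 92.

92


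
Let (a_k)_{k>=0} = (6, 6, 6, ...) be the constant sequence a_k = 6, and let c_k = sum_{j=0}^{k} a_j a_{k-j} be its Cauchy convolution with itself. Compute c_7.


Since a_j = 6 for all j >= 0, the convolution sum becomes
c_k = sum_{j=0}^{k} 6 * 6 = 36 * (k + 1).
Equivalently, the generating function of (a_k) is 6/(1 - x) and its square is 36/(1 - x)^2 = sum_{k>=0} 36(k + 1) x^k.
For k = 7: 36 * 8 = 288.

288


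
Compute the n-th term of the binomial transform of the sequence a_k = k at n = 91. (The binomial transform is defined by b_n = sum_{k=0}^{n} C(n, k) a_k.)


With a_k = k, b_n = sum_{k=0}^{n} C(n, k) k. Using k * C(n, k) = n * C(n-1, k-1) gives b_n = n * sum_{k>=1} C(n-1, k-1) = n * 2^(n-1).
For n = 91: 91 * 2^90 = 91 * 1237940039285380274899124224 = 112652543574969605015820304384.

112652543574969605015820304384


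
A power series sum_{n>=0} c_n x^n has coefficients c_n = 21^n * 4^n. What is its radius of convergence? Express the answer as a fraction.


By the root test (Cauchy-Hadamard), the radius is R = 1 / limsup_n |c_n|^(1/n).
Here |c_n|^(1/n) = (21^n * 4^n)^(1/n) = 21 * 4 = 84 for all n.
So R = 1/84 = 1/84.

1/84


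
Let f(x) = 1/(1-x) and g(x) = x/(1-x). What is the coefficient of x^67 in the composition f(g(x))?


First simplify the composition: f(g(x)) = 1/(1 - x/(1-x)) = (1-x)/((1-x) - x) = (1-x)/(1-2x).
Now extract the coefficient. Write (1-x)/(1-2x) = 1/(1-2x) - x/(1-2x).
The coefficient of x^n in 1/(1-2x) is 2^n, and in x/(1-2x) is 2^(n-1) (for n >= 1).
So the coefficient of x^67 is 2^67 - 2^66 = 147573952589676412928 - 73786976294838206464 = 73786976294838206464.

73786976294838206464


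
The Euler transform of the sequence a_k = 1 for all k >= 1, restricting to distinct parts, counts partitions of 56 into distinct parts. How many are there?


Partitions of 56 into distinct parts can be computed via generating function.
Product (1+x)(1+x^2)(1+x^3)...
The coefficient of x^56 = 7108

7108


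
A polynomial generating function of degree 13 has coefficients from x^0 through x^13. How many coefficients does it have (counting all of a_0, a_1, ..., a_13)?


A polynomial of degree 13 takes the form a_0 + a_1 x + ... + a_13 x^13.
The number of coefficients is 13 + 1 = 14.

14


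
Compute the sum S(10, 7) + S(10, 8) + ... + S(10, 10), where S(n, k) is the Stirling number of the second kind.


By definition, S(n, k) counts partitions of an n-set into exactly k nonempty blocks.
Computing row n = 10 for k = 7..10:
S(10, k): 5880, 750, 45, 1
Sum = 6676.

6676


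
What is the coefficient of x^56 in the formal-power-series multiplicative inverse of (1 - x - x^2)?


Let the inverse be f(x) = sum_{k>=0} a_k x^k. From f(x) * (1 - x - x^2) = 1 and matching coefficients:
 x^0: a_0 = 1.
 x^1: a_1 - a_0 = 0, so a_1 = 1.
 x^k (k >= 2): a_k - a_{k-1} - a_{k-2} = 0, i.e. a_k = a_{k-1} + a_{k-2}.
This is the Fibonacci-type recurrence shifted so that a_0 = a_1 = 1.
Iterating: a_0=1, a_1=1, a_2=2, a_3=3, a_4=5, a_5=8, a_6=13, a_7=21, a_8=34, a_9=55, ...
a_56 = 365435296162.

365435296162


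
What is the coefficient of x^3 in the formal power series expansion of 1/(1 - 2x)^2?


The general identity 1/(1 - c x)^r = sum_{k>=0} c^k C(k + r - 1, r - 1) x^k follows by substituting y = c x into 1/(1 - y)^r = sum_{k>=0} C(k + r - 1, r - 1) y^k.
For c = 2, r = 2, k = 3:
2^3 * C(4, 1) = 8 * 4 = 32.

32


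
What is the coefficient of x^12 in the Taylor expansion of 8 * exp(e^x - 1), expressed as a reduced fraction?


exp(e^x - 1) = sum_{k>=0} Bell_k x^k / k!, where Bell_k is the k-th Bell number.
So the coefficient of x^12 is 8 * Bell_12 / 12!.
Computing: Bell_12 = 4213597 and 12! = 479001600, giving
8 * 4213597/479001600 = 4213597/59875200.

4213597/59875200


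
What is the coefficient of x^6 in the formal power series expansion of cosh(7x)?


The Maclaurin series is cosh(t) = sum_{m>=0} t^(2m) / (2m)!, so substituting t = 7x, only even powers of x are nonzero, with coefficient of x^(2m) equal to 7^(2m) / (2m)!.
For x^6 the coefficient is 7^6/6! = 117649/720 = 117649/720.

117649/720


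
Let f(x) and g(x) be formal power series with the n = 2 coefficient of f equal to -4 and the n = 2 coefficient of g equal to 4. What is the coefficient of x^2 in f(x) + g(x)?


Addition of formal power series is termwise.
The coefficient of x^2 in f + g = -4 + 4
= 0

0


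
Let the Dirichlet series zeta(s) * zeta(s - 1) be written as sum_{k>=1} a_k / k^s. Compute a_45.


Convolution gives a_k = sum_{d | k} d * 1 = sum_{d | k} d = sigma(k), the sum of positive divisors of k.
For k = 45, the divisors are 1, 3, 5, 9, 15, 45, so
sigma(45) = 1 + 3 + 5 + 9 + 15 + 45 = 78.

78


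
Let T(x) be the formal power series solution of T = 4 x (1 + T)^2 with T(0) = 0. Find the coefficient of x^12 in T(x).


Apply the Lagrange inversion formula: if T = 4 x * phi(T) with phi(t) = (1 + t)^2, then [x^n] T = 4^n * (1/n) [t^(n-1)] phi(t)^n = 4^n * (1/n) [t^(n-1)] (1 + t)^(2n) = 4^n * (1/n) C(2n, n-1).
Using the identity C(2n, n-1) = C(2n, n) * n / (n+1), the unscaled factor equals C(2n, n) / (n+1) = C_n, the n-th Catalan number.
For n = 12: C_12 = C(24, 12) / 13 = 2704156/13 = 208012.
With the 4^12 = 16777216 factor, the coefficient is 16777216 * 208012 = 3489862254592.

3489862254592


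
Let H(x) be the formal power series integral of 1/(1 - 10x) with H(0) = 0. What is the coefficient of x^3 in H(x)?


1/(1 - 10x) = sum_{k>=0} 10^k x^k. Integrating termwise with H(0) = 0:
H(x) = sum_{k>=0} 10^k x^(k+1) / (k+1) = sum_{m>=1} 10^(m-1) x^m / m.
For m = 3: 10^2/3 = 100/3 = 100/3.

100/3


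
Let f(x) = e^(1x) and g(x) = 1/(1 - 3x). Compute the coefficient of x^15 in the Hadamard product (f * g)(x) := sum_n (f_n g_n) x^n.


Expanding: f_k = 1^k/k! (from e^(1x)) and g_k = 3^k (from 1/(1 - 3x)). So the Hadamard coefficient (f * g)_k = 1^k 3^k / k! = (3)^k / k!.
For k = 15: 3^15/15! = 14348907/1307674368000 = 19683/1793792000.

19683/1793792000


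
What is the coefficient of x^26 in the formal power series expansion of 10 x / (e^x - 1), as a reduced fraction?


The exponential generating function for Bernoulli numbers is
x / (e^x - 1) = sum_{k>=0} B_k x^k / k!.
So the coefficient of x^26 in 10 x / (e^x - 1) is 10 B_26 / 26!.
Computing: B_26 = 8553103/6, 26! = 403291461126605635584000000, giving
10 * 8553103/6 / 403291461126605635584000000 = 657931/18613452051997183180800000.

657931/18613452051997183180800000


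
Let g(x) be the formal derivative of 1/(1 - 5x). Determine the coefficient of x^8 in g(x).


Differentiate termwise: d/dx sum_{k>=0} 5^k x^k = sum_{k>=1} k 5^k x^(k-1) = sum_{j>=0} (j+1) 5^(j+1) x^j.
Equivalently, d/dx [1/(1 - 5x)] = 5/(1 - 5x)^2.
For j = 8: 9 * 5^9 = 9 * 1953125 = 17578125.

17578125


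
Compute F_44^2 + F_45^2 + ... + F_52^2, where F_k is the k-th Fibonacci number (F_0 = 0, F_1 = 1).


There is a standard identity sum_{k=0}^{N} F_k^2 = F_N * F_{N+1} (proved inductively from the telescoping relation F_k^2 = F_k F_{k+1} - F_{k-1} F_k). Then
sum_{k=44}^{52} F_k^2 = F_52 F_53 - F_43 F_44.
Computing: F_52 = 32951280099, F_53 = 53316291173, F_43 = 433494437, F_44 = 701408733.
Sum = 32951280099 * 53316291173 - 433494437 * 701408733 = 1756535987497545547806.

1756535987497545547806


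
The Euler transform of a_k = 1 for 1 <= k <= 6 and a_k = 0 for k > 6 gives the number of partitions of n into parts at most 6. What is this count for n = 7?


Partitions of 7 into parts at most 6:
Using generating function (1-x)^(-1)(1-x^2)^(-1)...(1-x^6)^(-1),
the coefficient of x^7 = 14

14


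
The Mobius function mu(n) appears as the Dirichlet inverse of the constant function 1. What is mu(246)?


246 = 2 * 3 * 41 (all distinct primes).
mu(246) = (-1)^3 = -1

-1


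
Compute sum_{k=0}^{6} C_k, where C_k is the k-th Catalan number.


C_0 through C_6: 1, 1, 2, 5, 14, 42, 132
Sum = 1 + 1 + 2 + 5 + 14 + 42 + 132
= 197

197


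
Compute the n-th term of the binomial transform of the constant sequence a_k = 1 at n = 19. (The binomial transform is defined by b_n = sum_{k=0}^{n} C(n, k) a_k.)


With a_k = 1 for all k, b_n = sum_{k=0}^{n} C(n, k) = 2^n by the binomial theorem.
For n = 19: 2^19 = 524288.

524288


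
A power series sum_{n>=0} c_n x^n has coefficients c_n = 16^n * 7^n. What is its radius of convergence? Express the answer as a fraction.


By the root test (Cauchy-Hadamard), the radius is R = 1 / limsup_n |c_n|^(1/n).
Here |c_n|^(1/n) = (16^n * 7^n)^(1/n) = 16 * 7 = 112 for all n.
So R = 1/112 = 1/112.

1/112


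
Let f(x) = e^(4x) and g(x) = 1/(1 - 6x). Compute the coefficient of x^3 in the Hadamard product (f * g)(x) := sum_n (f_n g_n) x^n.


Expanding: f_k = 4^k/k! (from e^(4x)) and g_k = 6^k (from 1/(1 - 6x)). So the Hadamard coefficient (f * g)_k = 4^k 6^k / k! = (24)^k / k!.
For k = 3: 24^3/3! = 13824/6 = 2304.

2304


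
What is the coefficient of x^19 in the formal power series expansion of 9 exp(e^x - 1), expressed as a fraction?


exp(e^x - 1) is the exponential generating function for the Bell numbers Bell_k: exp(e^x - 1) = sum_{k>=0} Bell_k x^k / k!.
So the coefficient of x^19 in 9 exp(e^x - 1) is 9 Bell_19 / 19!.
Computing: Bell_19 = 5832742205057 and 19! = 121645100408832000, giving
9 * 5832742205057/121645100408832000 = 5832742205057/13516122267648000.

5832742205057/13516122267648000


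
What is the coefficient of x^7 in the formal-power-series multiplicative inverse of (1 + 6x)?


The inverse is 1/(1 + 6x). Apply the geometric identity 1/(1 - y) = sum_{k>=0} y^k with y = -6x:
1/(1 + 6x) = sum_{k>=0} (-6)^k x^k.
So the coefficient of x^7 is (-6)^7 = -279936.

-279936


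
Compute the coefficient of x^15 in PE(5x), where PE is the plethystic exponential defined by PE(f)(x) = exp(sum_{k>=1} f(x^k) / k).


With f(x) = 5x, the exponent is sum_{k>=1} 5 x^k / k = 5 * (-ln(1 - x)). Exponentiating:
PE(5x) = exp(-5 ln(1 - x)) = 1/(1 - x)^5.
By the negative binomial expansion, [x^n] 1/(1 - x)^5 = C(n + 4, 4).
For n = 15: C(19, 4) = 3876.

3876


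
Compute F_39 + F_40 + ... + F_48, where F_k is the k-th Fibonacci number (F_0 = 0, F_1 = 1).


Use the identity sum_{k=0}^{N} F_k = F_{N+2} - 1 (which follows from F_{k+2} - F_{k+1} = F_k). Then
sum_{k=39}^{48} F_k = (F_{50} - 1) - (F_{40} - 1) = F_{50} - F_{40}.
Computing: F_{50} = 12586269025, F_{40} = 102334155, so
Sum = 12586269025 - 102334155 = 12483934870.

12483934870


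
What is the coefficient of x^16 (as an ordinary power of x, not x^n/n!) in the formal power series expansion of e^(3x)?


The exponential series is e^y = sum_{k>=0} y^k / k!. Substituting y = 3x gives
e^(3x) = sum_{k>=0} 3^k x^k / k!.
So the coefficient of x^n is a^n/n! with a = 3, n = 16:
3^16 / 16! = 43046721/20922789888000 = 59049/28700672000

59049/28700672000


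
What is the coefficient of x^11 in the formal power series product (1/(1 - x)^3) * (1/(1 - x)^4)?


Combine the factors: (1/(1 - x)^3) * (1/(1 - x)^4) = 1/(1 - x)^7.
Then use 1/(1 - x)^r = sum_{k>=0} C(k + r - 1, r - 1) x^k with r = 7 and k = 11:
C(17, 6) = 12376.

12376


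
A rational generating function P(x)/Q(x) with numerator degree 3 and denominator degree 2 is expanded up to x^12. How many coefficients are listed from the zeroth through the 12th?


Expanding up to x^12 gives the coefficients for x^0, x^1, ..., x^12.
That is 12 + 1 = 13 coefficients in total.

13


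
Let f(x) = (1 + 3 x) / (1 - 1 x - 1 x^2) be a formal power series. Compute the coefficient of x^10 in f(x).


Write f(x) = sum_{k>=0} a_k x^k. Multiplying both sides by 1 - 1 x - 1 x^2 gives
(1 - 1 x - 1 x^2) sum_{k>=0} a_k x^k = 1 + 3 x.
Matching coefficients:
 x^0: a_0 = 1
 x^1: a_1 - 1 a_0 = 3  =>  a_1 = 1*1 + 3 = 4
 x^k (k >= 2): a_k = 1 a_{k-1} + 1 a_{k-2}.
Iterating: a_2 = 5, a_3 = 9, a_4 = 14, a_5 = 23, a_6 = 37, a_7 = 60, a_8 = 97, a_9 = 157, a_10 = 254.
So the coefficient of x^10 is 254.

254


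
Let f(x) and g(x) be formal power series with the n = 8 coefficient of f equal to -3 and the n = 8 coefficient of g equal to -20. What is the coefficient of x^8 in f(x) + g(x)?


Addition of formal power series is termwise.
The coefficient of x^8 in f + g = -3 + -20
= -23

-23


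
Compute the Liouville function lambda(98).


The Liouville function is lambda(k) = (-1)^Omega(k), where Omega(k) counts the prime factors of k with multiplicity.
Factoring: 98 = 2 * 7 * 7, so Omega(98) = 3.
lambda(98) = (-1)^3 = -1.

-1


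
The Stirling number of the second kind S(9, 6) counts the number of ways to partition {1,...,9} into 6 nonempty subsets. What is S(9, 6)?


Using the explicit formula S(n,k) = (1/k!) sum_{j=0}^{k} (-1)^(k-j) C(k,j) j^n:
S(9, 6) = 2646
Equivalently, S(n,k) is n! times the coefficient of x^n in the EGF (e^x - 1)^k / k!.

2646


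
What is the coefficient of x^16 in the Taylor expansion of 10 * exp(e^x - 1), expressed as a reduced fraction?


exp(e^x - 1) = sum_{k>=0} Bell_k x^k / k!, where Bell_k is the k-th Bell number.
So the coefficient of x^16 is 10 * Bell_16 / 16!.
Computing: Bell_16 = 10480142147 and 16! = 20922789888000, giving
10 * 10480142147/20922789888000 = 10480142147/2092278988800.

10480142147/2092278988800


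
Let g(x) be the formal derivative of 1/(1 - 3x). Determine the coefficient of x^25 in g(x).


Differentiate termwise: d/dx sum_{k>=0} 3^k x^k = sum_{k>=1} k 3^k x^(k-1) = sum_{j>=0} (j+1) 3^(j+1) x^j.
Equivalently, d/dx [1/(1 - 3x)] = 3/(1 - 3x)^2.
For j = 25: 26 * 3^26 = 26 * 2541865828329 = 66088511536554.

66088511536554
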